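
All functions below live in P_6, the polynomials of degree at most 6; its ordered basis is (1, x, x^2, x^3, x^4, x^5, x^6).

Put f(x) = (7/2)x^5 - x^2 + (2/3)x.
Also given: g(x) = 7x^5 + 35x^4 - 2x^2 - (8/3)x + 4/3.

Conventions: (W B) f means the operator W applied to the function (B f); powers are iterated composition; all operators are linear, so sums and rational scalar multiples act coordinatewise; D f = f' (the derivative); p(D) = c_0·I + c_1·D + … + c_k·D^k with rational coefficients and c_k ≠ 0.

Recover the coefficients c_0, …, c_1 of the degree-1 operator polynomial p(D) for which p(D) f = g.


D^0 f = (7/2)x^5 - x^2 + (2/3)x
D^1 f = (35/2)x^4 - 2x + 2/3
matching coefficients of g against c_0 f + c_1 Df + … from the top degree down determines the c_i
solution: c_0 = 2, c_1 = 2

c_0 = 2, c_1 = 2


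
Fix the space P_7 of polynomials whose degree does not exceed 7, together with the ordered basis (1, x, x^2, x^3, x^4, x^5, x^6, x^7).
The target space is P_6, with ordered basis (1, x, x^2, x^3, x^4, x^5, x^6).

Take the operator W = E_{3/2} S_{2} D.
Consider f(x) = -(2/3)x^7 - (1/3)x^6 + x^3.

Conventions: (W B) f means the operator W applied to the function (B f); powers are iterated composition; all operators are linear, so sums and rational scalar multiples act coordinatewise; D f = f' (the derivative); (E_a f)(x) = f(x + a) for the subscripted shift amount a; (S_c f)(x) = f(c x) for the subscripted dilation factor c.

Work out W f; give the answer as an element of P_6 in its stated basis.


g(x) = -(896/3)x^6 - 2752x^5 - 10560x^4 - 21600x^3 - 24828x^2 - 15192x - 3861

D f = -(14/3)x^6 - 2x^5 + 3x^2
S_{2} D f = -(896/3)x^6 - 64x^5 + 12x^2
E_{3/2} (S_{2} D) f = -(896/3)x^6 - 2752x^5 - 10560x^4 - 21600x^3 - 24828x^2 - 15192x - 3861


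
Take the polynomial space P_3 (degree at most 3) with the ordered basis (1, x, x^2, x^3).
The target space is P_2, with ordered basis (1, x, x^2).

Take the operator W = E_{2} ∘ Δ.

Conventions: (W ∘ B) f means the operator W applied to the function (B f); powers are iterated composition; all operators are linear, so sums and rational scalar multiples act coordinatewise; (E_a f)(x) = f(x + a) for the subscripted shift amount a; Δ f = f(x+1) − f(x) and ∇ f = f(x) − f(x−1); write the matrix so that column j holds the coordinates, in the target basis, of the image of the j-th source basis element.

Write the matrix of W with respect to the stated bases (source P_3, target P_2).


image of 1: 0
image of x: 1
image of x^2: 2x + 5
image of x^3: 3x^2 + 15x + 19
each image's coordinates form column j of the matrix

the matrix is [[0, 1, 5, 19]; [0, 0, 2, 15]; [0, 0, 0, 3]] (rows listed top to bottom)


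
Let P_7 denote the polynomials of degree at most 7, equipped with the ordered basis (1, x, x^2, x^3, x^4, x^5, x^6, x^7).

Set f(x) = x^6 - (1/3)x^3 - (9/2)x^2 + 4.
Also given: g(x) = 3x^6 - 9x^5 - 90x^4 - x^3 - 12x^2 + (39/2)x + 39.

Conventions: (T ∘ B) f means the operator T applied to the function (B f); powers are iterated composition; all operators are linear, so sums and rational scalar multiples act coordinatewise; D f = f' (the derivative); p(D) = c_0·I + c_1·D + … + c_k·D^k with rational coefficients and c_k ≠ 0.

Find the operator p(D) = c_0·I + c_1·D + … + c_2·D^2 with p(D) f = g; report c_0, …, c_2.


p(D) = 3·I − (3/2)·D − 3·D^2, i.e. c_0 = 3, c_1 = -3/2, c_2 = -3

D^0 f = x^6 - (1/3)x^3 - (9/2)x^2 + 4
D^1 f = 6x^5 - x^2 - 9x
D^2 f = 30x^4 - 2x - 9
matching coefficients of g against c_0 f + c_1 Df + … from the top degree down determines the c_i
solution: c_0 = 3, c_1 = -3/2, c_2 = -3


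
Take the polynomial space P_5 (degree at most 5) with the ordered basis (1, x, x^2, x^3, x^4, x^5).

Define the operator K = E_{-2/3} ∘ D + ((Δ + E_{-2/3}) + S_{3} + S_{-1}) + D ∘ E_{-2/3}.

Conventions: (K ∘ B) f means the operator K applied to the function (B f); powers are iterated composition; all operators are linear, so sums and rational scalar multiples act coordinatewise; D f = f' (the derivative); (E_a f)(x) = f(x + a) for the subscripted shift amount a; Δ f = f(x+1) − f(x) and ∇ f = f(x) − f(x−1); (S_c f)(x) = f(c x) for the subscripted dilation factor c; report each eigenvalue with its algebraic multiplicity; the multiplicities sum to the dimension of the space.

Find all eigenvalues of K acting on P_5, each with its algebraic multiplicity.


image of 1: 3
image of x: 3x + 7/3
image of x^2: 11x^2 + (14/3)x - 11/9
image of x^3: 27x^3 + 7x^2 - (11/3)x + 91/27
image of x^4: 83x^4 + (28/3)x^3 - (22/3)x^2 + (364/27)x - 95/81
image of x^5: 243x^5 + (35/3)x^4 - (110/9)x^3 + (910/27)x^2 - (475/81)x + 691/243
the matrix is upper triangular; its diagonal is (3, 3, 11, 27, 83, 243)
for a triangular matrix the eigenvalues are the diagonal entries, with algebraic multiplicity their repetition count

λ = 3 (multiplicity 2), λ = 11 (multiplicity 1), λ = 27 (multiplicity 1), λ = 83 (multiplicity 1), λ = 243 (multiplicity 1)


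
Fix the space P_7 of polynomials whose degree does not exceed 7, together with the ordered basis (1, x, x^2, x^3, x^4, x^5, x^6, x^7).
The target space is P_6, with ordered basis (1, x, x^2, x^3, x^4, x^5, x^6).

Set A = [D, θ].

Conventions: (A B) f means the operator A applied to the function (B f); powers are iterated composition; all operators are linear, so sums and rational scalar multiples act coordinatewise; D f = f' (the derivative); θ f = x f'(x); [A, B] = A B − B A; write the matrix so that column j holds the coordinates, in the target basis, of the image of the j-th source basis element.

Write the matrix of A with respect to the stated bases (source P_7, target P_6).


image of 1: 0
image of x: 1
image of x^2: 2x
image of x^3: 3x^2
image of x^4: 4x^3
image of x^5: 5x^4
image of x^6: 6x^5
image of x^7: 7x^6
each image's coordinates form column j of the matrix

the matrix is [[0, 1, 0, 0, 0, 0, 0, 0]; [0, 0, 2, 0, 0, 0, 0, 0]; [0, 0, 0, 3, 0, 0, 0, 0]; [0, 0, 0, 0, 4, 0, 0, 0]; [0, 0, 0, 0, 0, 5, 0, 0]; [0, 0, 0, 0, 0, 0, 6, 0]; [0, 0, 0, 0, 0, 0, 0, 7]] (rows listed top to bottom)


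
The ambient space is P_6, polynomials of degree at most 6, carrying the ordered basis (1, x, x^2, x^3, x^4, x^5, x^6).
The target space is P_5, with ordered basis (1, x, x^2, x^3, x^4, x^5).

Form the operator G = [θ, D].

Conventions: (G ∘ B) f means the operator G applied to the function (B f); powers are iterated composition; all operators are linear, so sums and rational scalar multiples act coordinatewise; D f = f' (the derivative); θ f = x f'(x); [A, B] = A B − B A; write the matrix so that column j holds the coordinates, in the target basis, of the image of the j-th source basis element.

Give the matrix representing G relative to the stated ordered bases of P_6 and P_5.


the matrix is [[0, -1, 0, 0, 0, 0, 0]; [0, 0, -2, 0, 0, 0, 0]; [0, 0, 0, -3, 0, 0, 0]; [0, 0, 0, 0, -4, 0, 0]; [0, 0, 0, 0, 0, -5, 0]; [0, 0, 0, 0, 0, 0, -6]] (rows listed top to bottom)

image of 1: 0
image of x: -1
image of x^2: -2x
image of x^3: -3x^2
image of x^4: -4x^3
image of x^5: -5x^4
image of x^6: -6x^5
each image's coordinates form column j of the matrix


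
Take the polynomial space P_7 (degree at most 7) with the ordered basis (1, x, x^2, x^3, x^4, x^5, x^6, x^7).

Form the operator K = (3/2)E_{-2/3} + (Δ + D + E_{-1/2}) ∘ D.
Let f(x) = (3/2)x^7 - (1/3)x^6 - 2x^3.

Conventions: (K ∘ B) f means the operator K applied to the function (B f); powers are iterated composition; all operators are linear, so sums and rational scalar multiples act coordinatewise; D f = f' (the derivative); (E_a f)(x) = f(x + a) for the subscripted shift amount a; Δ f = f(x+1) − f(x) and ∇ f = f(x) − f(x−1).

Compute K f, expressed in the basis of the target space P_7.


E_{-2/3} f = (3/2)x^7 - (22/3)x^6 + (46/3)x^5 - (160/9)x^4 + (838/81)x^3 - (92/81)x^2 - (40/27)x + 1040/2187
((3/2)E_{-2/3}) f = (9/4)x^7 - 11x^6 + 23x^5 - (80/3)x^4 + (419/27)x^3 - (46/27)x^2 - (20/9)x + 520/729
D f = (21/2)x^6 - 2x^5 - 6x^2
Δ D f = 63x^5 + (295/2)x^4 + 190x^3 + (275/2)x^2 + 41x + 5/2
D D f = 63x^5 - 10x^4 - 12x
E_{-1/2} D f = (21/2)x^6 - (67/2)x^5 + (355/8)x^4 - (125/4)x^3 + (203/32)x^2 + (109/32)x - 163/128
(Δ + D + E_{-1/2}) D f = (21/2)x^6 + (185/2)x^5 + (1455/8)x^4 + (635/4)x^3 + (4603/32)x^2 + (1037/32)x + 157/128
((3/2)E_{-2/3} + (Δ + D + E_{-1/2}) ∘ D) f = (9/4)x^7 - (1/2)x^6 + (231/2)x^5 + (3725/24)x^4 + (18821/108)x^3 + (122809/864)x^2 + (8693/288)x + 181013/93312

the image equals g(x) = (9/4)x^7 - (1/2)x^6 + (231/2)x^5 + (3725/24)x^4 + (18821/108)x^3 + (122809/864)x^2 + (8693/288)x + 181013/93312


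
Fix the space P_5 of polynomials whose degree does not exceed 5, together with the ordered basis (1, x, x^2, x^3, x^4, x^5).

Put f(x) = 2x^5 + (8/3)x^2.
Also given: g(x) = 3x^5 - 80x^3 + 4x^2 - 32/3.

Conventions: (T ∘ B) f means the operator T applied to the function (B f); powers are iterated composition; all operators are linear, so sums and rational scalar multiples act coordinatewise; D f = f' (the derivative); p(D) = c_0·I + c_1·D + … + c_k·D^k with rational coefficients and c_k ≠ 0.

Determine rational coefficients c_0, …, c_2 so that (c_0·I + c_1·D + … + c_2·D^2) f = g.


D^0 f = 2x^5 + (8/3)x^2
D^1 f = 10x^4 + (16/3)x
D^2 f = 40x^3 + 16/3
matching coefficients of g against c_0 f + c_1 Df + … from the top degree down determines the c_i
solution: c_0 = 3/2, c_1 = 0, c_2 = -2

c_0 = 3/2, c_1 = 0, c_2 = -2


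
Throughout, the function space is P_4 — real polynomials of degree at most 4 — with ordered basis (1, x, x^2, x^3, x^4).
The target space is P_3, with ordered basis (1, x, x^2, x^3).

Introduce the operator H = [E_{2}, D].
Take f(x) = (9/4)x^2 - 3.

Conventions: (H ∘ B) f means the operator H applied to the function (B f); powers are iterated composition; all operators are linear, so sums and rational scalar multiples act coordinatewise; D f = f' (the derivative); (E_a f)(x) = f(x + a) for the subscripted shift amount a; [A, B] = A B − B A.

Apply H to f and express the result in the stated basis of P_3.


g(x) = 0

D f = (9/2)x
E_{2} D f = (9/2)x + 9
E_{2} f = (9/4)x^2 + 9x + 6
D E_{2} f = (9/2)x + 9
[E_{2}, D] f = 0


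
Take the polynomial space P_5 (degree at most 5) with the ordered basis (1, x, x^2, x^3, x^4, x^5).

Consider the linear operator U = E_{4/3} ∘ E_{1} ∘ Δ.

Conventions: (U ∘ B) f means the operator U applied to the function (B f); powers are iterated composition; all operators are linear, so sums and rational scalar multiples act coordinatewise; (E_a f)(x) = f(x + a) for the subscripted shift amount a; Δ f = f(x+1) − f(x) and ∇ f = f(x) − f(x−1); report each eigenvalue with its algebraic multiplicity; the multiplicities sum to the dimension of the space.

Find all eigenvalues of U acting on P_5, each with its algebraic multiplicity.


λ = 0 (multiplicity 6)

image of 1: 0
image of x: 1
image of x^2: 2x + 17/3
image of x^3: 3x^2 + 17x + 73/3
image of x^4: 4x^3 + 34x^2 + (292/3)x + 2533/27
image of x^5: 5x^4 + (170/3)x^3 + (730/3)x^2 + (12665/27)x + 27731/81
the matrix is upper triangular; its diagonal is (0, 0, 0, 0, 0, 0)
for a triangular matrix the eigenvalues are the diagonal entries, with algebraic multiplicity their repetition count


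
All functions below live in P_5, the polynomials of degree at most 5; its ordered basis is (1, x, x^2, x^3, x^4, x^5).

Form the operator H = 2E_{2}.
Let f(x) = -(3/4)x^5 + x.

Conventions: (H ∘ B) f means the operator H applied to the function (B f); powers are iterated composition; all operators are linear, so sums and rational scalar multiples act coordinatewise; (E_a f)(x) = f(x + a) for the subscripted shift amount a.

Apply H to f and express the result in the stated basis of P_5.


g(x) = -(3/2)x^5 - 15x^4 - 60x^3 - 120x^2 - 118x - 44

E_{2} f = -(3/4)x^5 - (15/2)x^4 - 30x^3 - 60x^2 - 59x - 22
(2E_{2}) f = -(3/2)x^5 - 15x^4 - 60x^3 - 120x^2 - 118x - 44


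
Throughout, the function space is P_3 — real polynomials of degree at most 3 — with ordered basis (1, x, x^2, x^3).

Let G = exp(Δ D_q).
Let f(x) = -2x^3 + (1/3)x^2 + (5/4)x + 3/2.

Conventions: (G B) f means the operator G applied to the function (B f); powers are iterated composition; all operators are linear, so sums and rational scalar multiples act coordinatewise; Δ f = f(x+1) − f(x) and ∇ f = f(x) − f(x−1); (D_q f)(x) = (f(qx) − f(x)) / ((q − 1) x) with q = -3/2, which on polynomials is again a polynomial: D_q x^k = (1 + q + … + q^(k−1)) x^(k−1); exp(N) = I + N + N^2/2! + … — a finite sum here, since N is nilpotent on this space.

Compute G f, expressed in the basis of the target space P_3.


g(x) = -2x^3 + (1/3)x^2 - (23/4)x - 13/6

order-1 term: -7x - 11/3
the series for exp(Δ D_q) f terminates at order 1
exp(Δ D_q) f = -2x^3 + (1/3)x^2 - (23/4)x - 13/6


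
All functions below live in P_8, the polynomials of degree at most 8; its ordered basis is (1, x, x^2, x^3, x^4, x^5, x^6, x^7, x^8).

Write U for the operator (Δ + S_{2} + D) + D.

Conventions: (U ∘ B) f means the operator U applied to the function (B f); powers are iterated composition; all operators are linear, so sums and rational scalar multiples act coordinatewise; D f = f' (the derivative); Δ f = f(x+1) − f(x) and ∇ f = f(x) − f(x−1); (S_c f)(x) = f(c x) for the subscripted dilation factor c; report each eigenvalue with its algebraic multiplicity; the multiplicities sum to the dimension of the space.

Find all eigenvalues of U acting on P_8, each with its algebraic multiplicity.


λ = 1 (multiplicity 1), λ = 2 (multiplicity 1), λ = 4 (multiplicity 1), λ = 8 (multiplicity 1), λ = 16 (multiplicity 1), λ = 32 (multiplicity 1), λ = 64 (multiplicity 1), λ = 128 (multiplicity 1), λ = 256 (multiplicity 1)

image of 1: 1
image of x: 2x + 3
image of x^2: 4x^2 + 6x + 1
image of x^3: 8x^3 + 9x^2 + 3x + 1
image of x^4: 16x^4 + 12x^3 + 6x^2 + 4x + 1
image of x^5: 32x^5 + 15x^4 + 10x^3 + 10x^2 + 5x + 1
image of x^6: 64x^6 + 18x^5 + 15x^4 + 20x^3 + 15x^2 + 6x + 1
image of x^7: 128x^7 + 21x^6 + 21x^5 + 35x^4 + 35x^3 + 21x^2 + 7x + 1
image of x^8: 256x^8 + 24x^7 + 28x^6 + 56x^5 + 70x^4 + 56x^3 + 28x^2 + 8x + 1
the matrix is upper triangular; its diagonal is (1, 2, 4, 8, 16, 32, 64, 128, 256)
for a triangular matrix the eigenvalues are the diagonal entries, with algebraic multiplicity their repetition count


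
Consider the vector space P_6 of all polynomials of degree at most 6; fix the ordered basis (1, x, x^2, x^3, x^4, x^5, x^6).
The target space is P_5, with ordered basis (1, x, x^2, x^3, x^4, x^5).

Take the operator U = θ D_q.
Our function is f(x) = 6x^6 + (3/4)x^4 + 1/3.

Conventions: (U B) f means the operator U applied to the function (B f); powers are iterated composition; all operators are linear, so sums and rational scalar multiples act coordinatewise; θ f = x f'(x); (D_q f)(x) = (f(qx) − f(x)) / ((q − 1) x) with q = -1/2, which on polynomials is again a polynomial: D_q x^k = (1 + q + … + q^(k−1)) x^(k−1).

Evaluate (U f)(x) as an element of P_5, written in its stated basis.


the result is g(x) = (315/16)x^5 + (45/32)x^3

D_q f = (63/16)x^5 + (15/32)x^3
θ D_q f = (315/16)x^5 + (45/32)x^3


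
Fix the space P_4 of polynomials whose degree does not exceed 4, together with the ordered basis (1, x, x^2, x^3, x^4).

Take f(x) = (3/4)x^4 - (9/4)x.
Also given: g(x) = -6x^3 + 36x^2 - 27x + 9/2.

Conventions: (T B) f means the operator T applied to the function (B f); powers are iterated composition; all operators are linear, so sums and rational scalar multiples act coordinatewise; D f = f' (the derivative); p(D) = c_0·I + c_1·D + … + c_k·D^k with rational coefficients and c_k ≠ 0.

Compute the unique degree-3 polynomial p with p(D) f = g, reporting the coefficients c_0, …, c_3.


D^0 f = (3/4)x^4 - (9/4)x
D^1 f = 3x^3 - 9/4
D^2 f = 9x^2
D^3 f = 18x
matching coefficients of g against c_0 f + c_1 Df + … from the top degree down determines the c_i
solution: c_0 = 0, c_1 = -2, c_2 = 4, c_3 = -3/2

p(D) = -2·D + 4·D^2 − (3/2)·D^3, i.e. c_0 = 0, c_1 = -2, c_2 = 4, c_3 = -3/2


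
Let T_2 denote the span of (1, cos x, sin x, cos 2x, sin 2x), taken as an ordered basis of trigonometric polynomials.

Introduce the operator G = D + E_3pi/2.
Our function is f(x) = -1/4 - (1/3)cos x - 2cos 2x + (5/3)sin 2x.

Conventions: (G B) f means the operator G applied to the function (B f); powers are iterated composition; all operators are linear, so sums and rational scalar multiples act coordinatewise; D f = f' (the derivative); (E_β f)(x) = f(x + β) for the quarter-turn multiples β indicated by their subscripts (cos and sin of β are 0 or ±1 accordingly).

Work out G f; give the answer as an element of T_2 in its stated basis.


D f = (1/3)sin x + (10/3)cos 2x + 4sin 2x
E_3pi/2 f = -1/4 - (1/3)sin x + 2cos 2x - (5/3)sin 2x
(D + E_3pi/2) f = -1/4 + (16/3)cos 2x + (7/3)sin 2x

the image equals g(x) = -1/4 + (16/3)cos 2x + (7/3)sin 2x


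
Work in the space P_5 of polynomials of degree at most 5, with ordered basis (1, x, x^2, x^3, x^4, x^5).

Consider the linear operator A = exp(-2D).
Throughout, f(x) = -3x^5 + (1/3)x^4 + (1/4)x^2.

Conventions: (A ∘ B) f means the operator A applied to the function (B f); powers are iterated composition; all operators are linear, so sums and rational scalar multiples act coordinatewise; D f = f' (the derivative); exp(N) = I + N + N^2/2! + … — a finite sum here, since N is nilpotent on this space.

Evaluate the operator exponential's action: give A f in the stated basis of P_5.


the result is g(x) = -3x^5 + (91/3)x^4 - (368/3)x^3 + (993/4)x^2 - (755/3)x + 307/3

order-1 term: 30x^4 - (8/3)x^3 - x
order-2 term: -120x^3 + 8x^2 + 1
order-3 term: 240x^2 - (32/3)x
order-4 term: -240x + 16/3
order-5 term: 96
the series for exp(-2D) f terminates at order 5
exp(-2D) f = -3x^5 + (91/3)x^4 - (368/3)x^3 + (993/4)x^2 - (755/3)x + 307/3


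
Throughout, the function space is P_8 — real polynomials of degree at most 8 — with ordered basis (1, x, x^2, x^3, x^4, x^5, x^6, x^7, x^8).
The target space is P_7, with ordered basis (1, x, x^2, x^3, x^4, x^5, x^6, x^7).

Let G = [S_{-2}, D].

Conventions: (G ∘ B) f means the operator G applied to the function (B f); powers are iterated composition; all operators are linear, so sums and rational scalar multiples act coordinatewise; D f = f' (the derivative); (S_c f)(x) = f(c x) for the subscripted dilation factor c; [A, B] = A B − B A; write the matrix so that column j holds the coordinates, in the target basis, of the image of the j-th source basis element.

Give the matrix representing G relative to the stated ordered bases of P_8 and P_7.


the matrix is [[0, 3, 0, 0, 0, 0, 0, 0, 0]; [0, 0, -12, 0, 0, 0, 0, 0, 0]; [0, 0, 0, 36, 0, 0, 0, 0, 0]; [0, 0, 0, 0, -96, 0, 0, 0, 0]; [0, 0, 0, 0, 0, 240, 0, 0, 0]; [0, 0, 0, 0, 0, 0, -576, 0, 0]; [0, 0, 0, 0, 0, 0, 0, 1344, 0]; [0, 0, 0, 0, 0, 0, 0, 0, -3072]] (rows listed top to bottom)

image of 1: 0
image of x: 3
image of x^2: -12x
image of x^3: 36x^2
image of x^4: -96x^3
image of x^5: 240x^4
image of x^6: -576x^5
image of x^7: 1344x^6
image of x^8: -3072x^7
each image's coordinates form column j of the matrix


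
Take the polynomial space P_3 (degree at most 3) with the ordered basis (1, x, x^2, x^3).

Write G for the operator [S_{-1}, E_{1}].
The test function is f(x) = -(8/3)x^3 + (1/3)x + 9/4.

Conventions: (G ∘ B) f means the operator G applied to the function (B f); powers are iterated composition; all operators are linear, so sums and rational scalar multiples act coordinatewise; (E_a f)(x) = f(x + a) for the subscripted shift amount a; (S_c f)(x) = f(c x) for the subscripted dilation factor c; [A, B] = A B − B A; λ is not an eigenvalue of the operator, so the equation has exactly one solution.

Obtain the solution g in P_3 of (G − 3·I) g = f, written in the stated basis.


write g with unknown coordinates in the stated basis and equate coefficients in (G − 3·I) g = f
solving from the highest basis element down gives g = (8/9)x^3 + (16/9)x^2 - (67/27)x - 587/324
check: G g = (16/3)x^2 - (64/9)x - 86/27
so G g − 3·g = -(8/3)x^3 + (1/3)x + 9/4 = f ✓

the result is g(x) = (8/9)x^3 + (16/9)x^2 - (67/27)x - 587/324


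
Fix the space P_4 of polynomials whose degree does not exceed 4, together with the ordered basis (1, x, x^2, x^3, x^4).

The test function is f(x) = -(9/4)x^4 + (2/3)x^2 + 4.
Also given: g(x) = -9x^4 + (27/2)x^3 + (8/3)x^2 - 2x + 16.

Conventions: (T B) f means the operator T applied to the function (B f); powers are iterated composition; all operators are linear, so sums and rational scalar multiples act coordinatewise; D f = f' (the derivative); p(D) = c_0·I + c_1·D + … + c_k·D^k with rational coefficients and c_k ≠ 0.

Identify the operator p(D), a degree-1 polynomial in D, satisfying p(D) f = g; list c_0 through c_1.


c_0 = 4, c_1 = -3/2

D^0 f = -(9/4)x^4 + (2/3)x^2 + 4
D^1 f = -9x^3 + (4/3)x
matching coefficients of g against c_0 f + c_1 Df + … from the top degree down determines the c_i
solution: c_0 = 4, c_1 = -3/2


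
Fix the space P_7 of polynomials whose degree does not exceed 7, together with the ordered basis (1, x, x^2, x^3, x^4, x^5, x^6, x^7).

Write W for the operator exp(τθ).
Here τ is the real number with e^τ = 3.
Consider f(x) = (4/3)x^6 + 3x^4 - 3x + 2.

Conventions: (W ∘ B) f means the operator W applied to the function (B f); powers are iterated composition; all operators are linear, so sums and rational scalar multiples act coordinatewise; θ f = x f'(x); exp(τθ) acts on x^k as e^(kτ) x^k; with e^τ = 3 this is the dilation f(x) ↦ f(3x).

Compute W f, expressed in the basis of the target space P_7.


exp(τθ) x^k = e^(kτ) x^k; with e^τ = 3 this sends x^k to 3^k x^k
x ↦ 3 x
x^4 ↦ 81 x^4
x^6 ↦ 729 x^6
applying this coordinatewise to f: exp(τθ) f = 972x^6 + 243x^4 - 9x + 2

the result is g(x) = 972x^6 + 243x^4 - 9x + 2


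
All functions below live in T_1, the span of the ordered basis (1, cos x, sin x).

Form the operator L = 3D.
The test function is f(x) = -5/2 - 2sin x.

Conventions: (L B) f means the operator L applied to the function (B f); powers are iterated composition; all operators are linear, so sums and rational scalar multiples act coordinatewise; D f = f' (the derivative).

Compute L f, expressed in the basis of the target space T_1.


the result is g(x) = -6cos x

D f = -2cos x
(3D) f = -6cos x


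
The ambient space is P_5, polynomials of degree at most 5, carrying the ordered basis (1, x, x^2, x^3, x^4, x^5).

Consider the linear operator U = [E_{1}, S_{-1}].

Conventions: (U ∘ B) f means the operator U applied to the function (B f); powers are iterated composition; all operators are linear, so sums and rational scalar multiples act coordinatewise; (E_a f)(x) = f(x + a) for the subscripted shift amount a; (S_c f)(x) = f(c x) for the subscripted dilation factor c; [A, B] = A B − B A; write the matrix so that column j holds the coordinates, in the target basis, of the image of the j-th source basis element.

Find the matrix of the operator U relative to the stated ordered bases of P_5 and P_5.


the matrix is [[0, -2, 0, -2, 0, -2]; [0, 0, 4, 0, 8, 0]; [0, 0, 0, -6, 0, -20]; [0, 0, 0, 0, 8, 0]; [0, 0, 0, 0, 0, -10]; [0, 0, 0, 0, 0, 0]] (rows listed top to bottom)

image of 1: 0
image of x: -2
image of x^2: 4x
image of x^3: -6x^2 - 2
image of x^4: 8x^3 + 8x
image of x^5: -10x^4 - 20x^2 - 2
each image's coordinates form column j of the matrix


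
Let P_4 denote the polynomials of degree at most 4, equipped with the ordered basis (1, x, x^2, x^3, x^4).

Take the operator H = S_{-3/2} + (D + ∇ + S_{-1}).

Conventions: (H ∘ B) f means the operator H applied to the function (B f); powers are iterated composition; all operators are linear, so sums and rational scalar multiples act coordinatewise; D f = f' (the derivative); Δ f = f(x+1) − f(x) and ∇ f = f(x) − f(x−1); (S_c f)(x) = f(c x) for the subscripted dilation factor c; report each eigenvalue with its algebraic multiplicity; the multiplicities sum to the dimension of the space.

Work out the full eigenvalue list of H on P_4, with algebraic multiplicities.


λ = -35/8 (multiplicity 1), λ = -5/2 (multiplicity 1), λ = 2 (multiplicity 1), λ = 13/4 (multiplicity 1), λ = 97/16 (multiplicity 1)

image of 1: 2
image of x: -(5/2)x + 2
image of x^2: (13/4)x^2 + 4x - 1
image of x^3: -(35/8)x^3 + 6x^2 - 3x + 1
image of x^4: (97/16)x^4 + 8x^3 - 6x^2 + 4x - 1
the matrix is upper triangular; its diagonal is (2, -5/2, 13/4, -35/8, 97/16)
for a triangular matrix the eigenvalues are the diagonal entries, with algebraic multiplicity their repetition count


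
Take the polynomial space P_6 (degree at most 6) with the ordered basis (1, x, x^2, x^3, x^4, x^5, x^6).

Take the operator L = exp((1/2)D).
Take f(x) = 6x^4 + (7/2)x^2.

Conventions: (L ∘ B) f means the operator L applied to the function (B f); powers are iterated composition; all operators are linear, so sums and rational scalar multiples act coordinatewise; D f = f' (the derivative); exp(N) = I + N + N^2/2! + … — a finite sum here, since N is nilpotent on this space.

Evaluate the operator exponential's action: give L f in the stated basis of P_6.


the image equals g(x) = 6x^4 + 12x^3 + (25/2)x^2 + (13/2)x + 5/4

order-1 term: 12x^3 + (7/2)x
order-2 term: 9x^2 + 7/8
order-3 term: 3x
order-4 term: 3/8
the series for exp((1/2)D) f terminates at order 4
exp((1/2)D) f = 6x^4 + 12x^3 + (25/2)x^2 + (13/2)x + 5/4


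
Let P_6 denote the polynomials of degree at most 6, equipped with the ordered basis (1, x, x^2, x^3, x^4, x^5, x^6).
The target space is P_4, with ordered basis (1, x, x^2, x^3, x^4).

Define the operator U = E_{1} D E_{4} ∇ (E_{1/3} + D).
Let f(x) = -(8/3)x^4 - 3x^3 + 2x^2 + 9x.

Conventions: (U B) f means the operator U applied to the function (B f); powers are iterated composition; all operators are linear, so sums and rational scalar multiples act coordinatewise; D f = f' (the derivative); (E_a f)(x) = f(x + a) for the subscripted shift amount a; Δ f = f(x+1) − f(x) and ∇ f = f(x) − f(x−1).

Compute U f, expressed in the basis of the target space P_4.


E_{1/3} f = -(8/3)x^4 - (59/9)x^3 - (25/9)x^2 + (724/81)x + 748/243
D f = -(32/3)x^3 - 9x^2 + 4x + 9
(E_{1/3} + D) f = -(8/3)x^4 - (155/9)x^3 - (106/9)x^2 + (1048/81)x + 2935/243
∇ (E_{1/3} + D) f = -(32/3)x^3 - (107/3)x^2 + (157/9)x + 823/81
E_{4} ∇ (E_{1/3} + D) f = -(32/3)x^3 - (491/3)x^2 - (7019/9)x - 95045/81
D E_{4} ∇ (E_{1/3} + D) f = -32x^2 - (982/3)x - 7019/9
E_{1} D E_{4} ∇ (E_{1/3} + D) f = -32x^2 - (1174/3)x - 10253/9

the result is g(x) = -32x^2 - (1174/3)x - 10253/9


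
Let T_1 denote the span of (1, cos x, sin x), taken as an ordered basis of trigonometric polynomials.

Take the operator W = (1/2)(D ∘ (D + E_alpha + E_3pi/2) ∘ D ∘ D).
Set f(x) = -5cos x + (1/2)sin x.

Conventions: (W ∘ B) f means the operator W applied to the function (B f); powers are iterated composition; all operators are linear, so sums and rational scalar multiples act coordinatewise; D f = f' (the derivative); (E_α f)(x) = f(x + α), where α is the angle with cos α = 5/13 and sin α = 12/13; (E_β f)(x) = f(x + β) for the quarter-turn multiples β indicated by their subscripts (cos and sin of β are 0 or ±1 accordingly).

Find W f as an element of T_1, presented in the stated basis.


D f = (1/2)cos x + 5sin x
D D f = 5cos x - (1/2)sin x
D (D ∘ D) f = -(1/2)cos x - 5sin x
E_alpha (D ∘ D) f = (19/13)cos x - (125/26)sin x
E_3pi/2 (D ∘ D) f = (1/2)cos x + 5sin x
(D + E_alpha + E_3pi/2) (D ∘ D) f = (19/13)cos x - (125/26)sin x
D (D + E_alpha + E_3pi/2) (D ∘ D) f = -(125/26)cos x - (19/13)sin x
((1/2)(D ∘ (D + E_alpha + E_3pi/2) ∘ D ∘ D)) f = -(125/52)cos x - (19/26)sin x

the result is g(x) = -(125/52)cos x - (19/26)sin x


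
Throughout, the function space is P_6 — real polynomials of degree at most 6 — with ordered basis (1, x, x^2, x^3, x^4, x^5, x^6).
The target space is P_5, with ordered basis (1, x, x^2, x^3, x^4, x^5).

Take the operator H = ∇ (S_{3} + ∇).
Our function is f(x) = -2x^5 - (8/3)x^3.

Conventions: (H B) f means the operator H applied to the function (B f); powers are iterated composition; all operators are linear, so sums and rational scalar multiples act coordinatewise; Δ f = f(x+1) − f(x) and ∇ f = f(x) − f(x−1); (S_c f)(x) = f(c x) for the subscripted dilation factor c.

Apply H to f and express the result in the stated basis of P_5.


the result is g(x) = -2430x^4 + 4820x^3 - 4956x^2 + 2490x - 482

S_{3} f = -486x^5 - 72x^3
∇ f = -10x^4 + 20x^3 - 28x^2 + 18x - 14/3
(S_{3} + ∇) f = -486x^5 - 10x^4 - 52x^3 - 28x^2 + 18x - 14/3
∇ (S_{3} + ∇) f = -2430x^4 + 4820x^3 - 4956x^2 + 2490x - 482


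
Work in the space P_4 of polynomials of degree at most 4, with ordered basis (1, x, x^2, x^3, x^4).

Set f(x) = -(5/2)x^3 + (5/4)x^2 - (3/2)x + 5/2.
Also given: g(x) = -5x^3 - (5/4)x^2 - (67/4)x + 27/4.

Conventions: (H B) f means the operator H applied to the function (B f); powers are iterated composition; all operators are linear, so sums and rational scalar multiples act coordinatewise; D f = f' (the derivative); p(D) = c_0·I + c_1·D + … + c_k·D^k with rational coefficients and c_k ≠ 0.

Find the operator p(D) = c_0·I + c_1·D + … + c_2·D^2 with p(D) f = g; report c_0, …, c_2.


c_0 = 2, c_1 = 1/2, c_2 = 1

D^0 f = -(5/2)x^3 + (5/4)x^2 - (3/2)x + 5/2
D^1 f = -(15/2)x^2 + (5/2)x - 3/2
D^2 f = -15x + 5/2
matching coefficients of g against c_0 f + c_1 Df + … from the top degree down determines the c_i
solution: c_0 = 2, c_1 = 1/2, c_2 = 1


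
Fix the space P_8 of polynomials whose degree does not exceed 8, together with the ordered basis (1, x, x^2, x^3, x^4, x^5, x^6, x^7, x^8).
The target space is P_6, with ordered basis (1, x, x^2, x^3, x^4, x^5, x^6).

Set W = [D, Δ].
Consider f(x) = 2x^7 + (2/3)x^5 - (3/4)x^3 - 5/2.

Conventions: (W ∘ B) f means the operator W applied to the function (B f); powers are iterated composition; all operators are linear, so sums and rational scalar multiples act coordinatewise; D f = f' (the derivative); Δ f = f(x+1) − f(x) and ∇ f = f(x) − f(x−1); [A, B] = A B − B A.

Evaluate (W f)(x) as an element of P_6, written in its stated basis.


the image equals g(x) = 0

Δ f = 14x^6 + 42x^5 + (220/3)x^4 + (230/3)x^3 + (557/12)x^2 + (181/12)x + 23/12
D Δ f = 84x^5 + 210x^4 + (880/3)x^3 + 230x^2 + (557/6)x + 181/12
D f = 14x^6 + (10/3)x^4 - (9/4)x^2
Δ D f = 84x^5 + 210x^4 + (880/3)x^3 + 230x^2 + (557/6)x + 181/12
[D, Δ] f = 0


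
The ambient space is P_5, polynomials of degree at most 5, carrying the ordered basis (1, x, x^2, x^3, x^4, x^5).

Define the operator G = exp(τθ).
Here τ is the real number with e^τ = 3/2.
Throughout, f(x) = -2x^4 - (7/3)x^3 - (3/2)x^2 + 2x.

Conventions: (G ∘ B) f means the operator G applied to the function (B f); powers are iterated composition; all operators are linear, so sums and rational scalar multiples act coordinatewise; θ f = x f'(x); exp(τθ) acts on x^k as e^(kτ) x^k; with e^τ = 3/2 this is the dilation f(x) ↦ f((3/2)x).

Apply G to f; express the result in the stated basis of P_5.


exp(τθ) x^k = e^(kτ) x^k; with e^τ = 3/2 this sends x^k to (3/2)^k x^k
x ↦ 3/2 x
x^2 ↦ 9/4 x^2
x^3 ↦ 27/8 x^3
x^4 ↦ 81/16 x^4
applying this coordinatewise to f: exp(τθ) f = -(81/8)x^4 - (63/8)x^3 - (27/8)x^2 + 3x

the image equals g(x) = -(81/8)x^4 - (63/8)x^3 - (27/8)x^2 + 3x


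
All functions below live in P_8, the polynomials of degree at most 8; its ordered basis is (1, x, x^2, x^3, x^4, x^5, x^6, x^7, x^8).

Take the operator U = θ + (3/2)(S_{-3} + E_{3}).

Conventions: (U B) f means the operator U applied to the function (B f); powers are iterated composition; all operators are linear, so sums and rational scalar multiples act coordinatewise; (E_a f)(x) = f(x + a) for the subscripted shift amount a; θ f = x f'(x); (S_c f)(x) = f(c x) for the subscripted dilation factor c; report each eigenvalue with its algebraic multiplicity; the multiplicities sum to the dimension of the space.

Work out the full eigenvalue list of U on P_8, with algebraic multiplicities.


λ = -3272 (multiplicity 1), λ = -358 (multiplicity 1), λ = -36 (multiplicity 1), λ = -2 (multiplicity 1), λ = 3 (multiplicity 1), λ = 17 (multiplicity 1), λ = 127 (multiplicity 1), λ = 1101 (multiplicity 1), λ = 9851 (multiplicity 1)

image of 1: 3
image of x: -2x + 9/2
image of x^2: 17x^2 + 9x + 27/2
image of x^3: -36x^3 + (27/2)x^2 + (81/2)x + 81/2
image of x^4: 127x^4 + 18x^3 + 81x^2 + 162x + 243/2
image of x^5: -358x^5 + (45/2)x^4 + 135x^3 + 405x^2 + (1215/2)x + 729/2
image of x^6: 1101x^6 + 27x^5 + (405/2)x^4 + 810x^3 + (3645/2)x^2 + 2187x + 2187/2
image of x^7: -3272x^7 + (63/2)x^6 + (567/2)x^5 + (2835/2)x^4 + (8505/2)x^3 + (15309/2)x^2 + (15309/2)x + 6561/2
image of x^8: 9851x^8 + 36x^7 + 378x^6 + 2268x^5 + 8505x^4 + 20412x^3 + 30618x^2 + 26244x + 19683/2
the matrix is upper triangular; its diagonal is (3, -2, 17, -36, 127, -358, 1101, -3272, 9851)
for a triangular matrix the eigenvalues are the diagonal entries, with algebraic multiplicity their repetition count


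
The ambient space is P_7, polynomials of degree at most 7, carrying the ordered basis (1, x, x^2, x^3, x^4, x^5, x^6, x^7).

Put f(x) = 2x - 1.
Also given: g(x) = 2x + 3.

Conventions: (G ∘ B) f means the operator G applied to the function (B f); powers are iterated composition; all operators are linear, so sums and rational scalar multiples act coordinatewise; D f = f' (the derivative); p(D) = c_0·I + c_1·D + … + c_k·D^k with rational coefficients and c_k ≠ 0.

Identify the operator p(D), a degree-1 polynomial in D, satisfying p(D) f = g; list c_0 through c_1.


D^0 f = 2x - 1
D^1 f = 2
matching coefficients of g against c_0 f + c_1 Df + … from the top degree down determines the c_i
solution: c_0 = 1, c_1 = 2

c_0 = 1, c_1 = 2


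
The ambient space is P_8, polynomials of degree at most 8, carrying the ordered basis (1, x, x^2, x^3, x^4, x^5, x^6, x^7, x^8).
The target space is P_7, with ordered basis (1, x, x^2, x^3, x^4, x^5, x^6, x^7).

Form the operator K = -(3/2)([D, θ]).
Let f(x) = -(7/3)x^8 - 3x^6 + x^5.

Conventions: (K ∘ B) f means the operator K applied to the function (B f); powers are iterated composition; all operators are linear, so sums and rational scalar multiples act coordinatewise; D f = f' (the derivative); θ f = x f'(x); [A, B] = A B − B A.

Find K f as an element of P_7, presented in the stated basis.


θ f = -(56/3)x^8 - 18x^6 + 5x^5
D θ f = -(448/3)x^7 - 108x^5 + 25x^4
D f = -(56/3)x^7 - 18x^5 + 5x^4
θ D f = -(392/3)x^7 - 90x^5 + 20x^4
[D, θ] f = -(56/3)x^7 - 18x^5 + 5x^4
(-(3/2)([D, θ])) f = 28x^7 + 27x^5 - (15/2)x^4

the result is g(x) = 28x^7 + 27x^5 - (15/2)x^4


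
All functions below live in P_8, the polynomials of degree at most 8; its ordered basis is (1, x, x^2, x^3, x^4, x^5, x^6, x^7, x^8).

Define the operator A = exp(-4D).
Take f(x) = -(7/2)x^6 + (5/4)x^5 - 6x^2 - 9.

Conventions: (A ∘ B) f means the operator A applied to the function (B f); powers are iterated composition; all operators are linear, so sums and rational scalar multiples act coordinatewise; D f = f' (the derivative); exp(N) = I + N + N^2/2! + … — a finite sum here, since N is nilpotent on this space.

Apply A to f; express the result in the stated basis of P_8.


order-1 term: 84x^5 - 25x^4 + 48x
order-2 term: -840x^4 + 200x^3 - 96
order-3 term: 4480x^3 - 800x^2
order-4 term: -13440x^2 + 1600x
order-5 term: 21504x - 1280
order-6 term: -14336
the series for exp(-4D) f terminates at order 6
exp(-4D) f = -(7/2)x^6 + (341/4)x^5 - 865x^4 + 4680x^3 - 14246x^2 + 23152x - 15721

the result is g(x) = -(7/2)x^6 + (341/4)x^5 - 865x^4 + 4680x^3 - 14246x^2 + 23152x - 15721


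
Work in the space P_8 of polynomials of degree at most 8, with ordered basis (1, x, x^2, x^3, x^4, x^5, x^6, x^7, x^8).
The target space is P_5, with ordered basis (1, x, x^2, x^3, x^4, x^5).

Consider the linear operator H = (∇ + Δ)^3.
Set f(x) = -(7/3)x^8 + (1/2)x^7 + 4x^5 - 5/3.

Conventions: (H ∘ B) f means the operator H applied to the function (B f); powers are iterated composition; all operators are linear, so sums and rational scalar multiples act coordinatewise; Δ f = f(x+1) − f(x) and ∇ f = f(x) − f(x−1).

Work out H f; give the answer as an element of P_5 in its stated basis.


∇ f = -(56/3)x^7 + (413/6)x^6 - (847/6)x^5 + (1205/6)x^4 - (1129/6)x^3 + (695/6)x^2 - (253/6)x + 41/6
Δ f = -(56/3)x^7 - (371/6)x^6 - (721/6)x^5 - (755/6)x^4 - (439/6)x^3 - (89/6)x^2 + (29/6)x + 13/6
(∇ + Δ) f = -(112/3)x^7 + 7x^6 - (784/3)x^5 + 75x^4 - (784/3)x^3 + 101x^2 - (112/3)x + 9
∇ (∇ + Δ) f = -(784/3)x^6 + 826x^5 - (8155/3)x^4 + 4360x^3 - (14209/3)x^2 + 2896x - 2341/3
Δ (∇ + Δ) f = -(784/3)x^6 - 742x^5 - (7525/3)x^4 - 3480x^3 - (10879/3)x^2 - 1808x - 1243/3
(∇ + Δ) (∇ + Δ) f = -(1568/3)x^6 + 84x^5 - (15680/3)x^4 + 880x^3 - (25088/3)x^2 + 1088x - 3584/3
∇ (∇ + Δ) (∇ + Δ) f = -3136x^5 + 8260x^4 - 32200x^3 + 42680x^2 - 43828x + 16164
Δ (∇ + Δ) (∇ + Δ) f = -3136x^5 - 7420x^4 - 30520x^3 - 35720x^2 - 37708x - 12060
(∇ + Δ) (∇ + Δ) (∇ + Δ) f = -6272x^5 + 840x^4 - 62720x^3 + 6960x^2 - 81536x + 4104

the result is g(x) = -6272x^5 + 840x^4 - 62720x^3 + 6960x^2 - 81536x + 4104


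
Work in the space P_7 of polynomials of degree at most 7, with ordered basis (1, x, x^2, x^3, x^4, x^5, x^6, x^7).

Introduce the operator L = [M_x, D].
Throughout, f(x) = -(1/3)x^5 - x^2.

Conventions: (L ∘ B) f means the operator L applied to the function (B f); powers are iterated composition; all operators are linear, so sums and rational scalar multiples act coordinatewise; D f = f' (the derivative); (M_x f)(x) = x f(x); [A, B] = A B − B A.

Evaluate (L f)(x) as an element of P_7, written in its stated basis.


the image equals g(x) = (1/3)x^5 + x^2

D f = -(5/3)x^4 - 2x
M_x D f = -(5/3)x^5 - 2x^2
M_x f = -(1/3)x^6 - x^3
D M_x f = -2x^5 - 3x^2
[M_x, D] f = (1/3)x^5 + x^2


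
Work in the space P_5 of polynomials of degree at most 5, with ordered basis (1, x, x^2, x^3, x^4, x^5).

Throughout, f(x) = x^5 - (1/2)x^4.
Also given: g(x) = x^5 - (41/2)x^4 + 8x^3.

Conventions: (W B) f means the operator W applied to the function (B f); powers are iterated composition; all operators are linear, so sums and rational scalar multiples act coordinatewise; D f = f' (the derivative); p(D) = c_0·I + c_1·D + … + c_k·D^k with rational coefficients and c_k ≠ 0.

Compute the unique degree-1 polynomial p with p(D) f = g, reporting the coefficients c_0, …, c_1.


p(D) = I − 4·D, i.e. c_0 = 1, c_1 = -4

D^0 f = x^5 - (1/2)x^4
D^1 f = 5x^4 - 2x^3
matching coefficients of g against c_0 f + c_1 Df + … from the top degree down determines the c_i
solution: c_0 = 1, c_1 = -4


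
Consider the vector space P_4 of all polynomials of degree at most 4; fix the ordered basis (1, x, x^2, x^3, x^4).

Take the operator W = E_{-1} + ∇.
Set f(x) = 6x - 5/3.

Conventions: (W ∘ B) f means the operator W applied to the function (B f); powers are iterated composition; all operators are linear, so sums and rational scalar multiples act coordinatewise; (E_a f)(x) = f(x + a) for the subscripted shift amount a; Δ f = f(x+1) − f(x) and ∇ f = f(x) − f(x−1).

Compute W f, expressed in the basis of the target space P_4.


E_{-1} f = 6x - 23/3
∇ f = 6
(E_{-1} + ∇) f = 6x - 5/3

the image equals g(x) = 6x - 5/3


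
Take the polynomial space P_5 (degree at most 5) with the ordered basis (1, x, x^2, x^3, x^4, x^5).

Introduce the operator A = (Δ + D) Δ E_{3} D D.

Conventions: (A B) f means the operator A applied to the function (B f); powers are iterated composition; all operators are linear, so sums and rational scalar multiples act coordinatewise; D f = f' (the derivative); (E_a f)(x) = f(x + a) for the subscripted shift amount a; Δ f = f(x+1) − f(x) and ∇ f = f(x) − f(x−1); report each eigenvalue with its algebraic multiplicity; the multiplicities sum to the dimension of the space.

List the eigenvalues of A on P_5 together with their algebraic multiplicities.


λ = 0 (multiplicity 6)

image of 1: 0
image of x: 0
image of x^2: 0
image of x^3: 0
image of x^4: 48
image of x^5: 240x + 900
the matrix is upper triangular; its diagonal is (0, 0, 0, 0, 0, 0)
for a triangular matrix the eigenvalues are the diagonal entries, with algebraic multiplicity their repetition count
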